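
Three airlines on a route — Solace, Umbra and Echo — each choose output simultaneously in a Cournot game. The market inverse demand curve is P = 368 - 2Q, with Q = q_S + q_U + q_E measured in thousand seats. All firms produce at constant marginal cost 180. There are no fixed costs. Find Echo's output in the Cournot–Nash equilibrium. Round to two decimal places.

Each firm earns π_i = (368 - 2Q)q_i - 180q_i.
Setting ∂π_i/∂q_i = 0 with rivals' quantities fixed: 188 - 4q_i - 2·Σ_{j≠i} q_j = 0.
By symmetry each firm produces the same amount; substituting Σ_{j≠i} q_j = 2q_i yields q_i = 188/8 = 47/2.

23.50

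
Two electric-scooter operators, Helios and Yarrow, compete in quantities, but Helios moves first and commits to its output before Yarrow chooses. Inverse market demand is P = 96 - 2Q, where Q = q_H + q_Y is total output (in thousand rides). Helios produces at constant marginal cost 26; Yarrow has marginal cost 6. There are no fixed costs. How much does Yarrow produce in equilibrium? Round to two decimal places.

16.25

The follower Yarrow best-responds to any q_H: π_Y = (96 - 2Q)q_Y - 6q_Y.
Follower FOC: 90 - 2q_H - 4q_Y = 0, so q_Y(q_H) = (90 - 2q_H)/4.
Helios substitutes q_Y(q_H) into its own profit: π_H = q_H(96 - 2q_H - (90 - 2q_H)/2) - 26q_H = (51 - q_H)q_H - 26q_H.
Leader FOC: 25 - 2q_H = 0, so q_H = 25/2.
Then q_Y = (90 - 2·(25/2))/4 = 65/4.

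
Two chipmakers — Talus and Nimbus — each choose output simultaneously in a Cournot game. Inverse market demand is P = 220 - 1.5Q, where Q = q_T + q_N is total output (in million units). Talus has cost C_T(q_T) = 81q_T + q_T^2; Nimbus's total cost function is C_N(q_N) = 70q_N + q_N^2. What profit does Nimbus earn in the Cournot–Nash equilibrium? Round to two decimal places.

1416.36

Talus's profit: π_T = (220 - 1.5Q)q_T - (81q_T + q_T²). Setting ∂π_T/∂q_T = 0: 139 - 5q_T - (3/2)(q_N) = 0.
Nimbus's first-order condition: 150 - 5q_N - (3/2)(q_T) = 0.
So q_T = (139 - (3/2)q_N)/5 and q_N = (150 - (3/2)q_T)/5.
Solving the pair: q_T = 1880/91, q_N = 23.8022.
Price P = 220 - (3/2)·(578/13) = 1993/13.
Nimbus's profit: (1993/13)·23.8022 - 70·23.8022 - 23.8022² = 1416.3616.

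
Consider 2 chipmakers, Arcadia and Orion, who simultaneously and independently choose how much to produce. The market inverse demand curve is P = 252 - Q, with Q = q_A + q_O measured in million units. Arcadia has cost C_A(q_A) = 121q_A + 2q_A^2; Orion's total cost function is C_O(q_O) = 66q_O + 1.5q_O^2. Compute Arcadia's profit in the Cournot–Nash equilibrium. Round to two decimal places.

Arcadia's profit: π_A = (252 - Q)q_A - (121q_A + 2q_A²). Setting ∂π_A/∂q_A = 0: 131 - 6q_A - (q_O) = 0.
Orion's profit: π_O = (252 - Q)q_O - (66q_O + (3/2)q_O²). Setting ∂π_O/∂q_O = 0: 186 - 5q_O - (q_A) = 0.
Rearranging gives the reaction functions q_A = (131 - q_O)/6 and q_O = (186 - q_A)/5.
Substituting one into the other gives q_A = 469/29 and q_O = 985/29.
Price P = 252 - 1454/29 = 201.8621.
Arcadia's profit: 201.8621·(469/29) - 121·(469/29) - 2(469/29)² = 784.6409.

784.64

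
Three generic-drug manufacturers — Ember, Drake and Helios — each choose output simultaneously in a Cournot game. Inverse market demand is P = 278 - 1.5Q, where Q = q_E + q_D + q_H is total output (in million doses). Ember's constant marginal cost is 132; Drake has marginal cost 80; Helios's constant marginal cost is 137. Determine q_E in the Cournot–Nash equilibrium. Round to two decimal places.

Ember's profit: π_E = (278 - 1.5Q)q_E - (132q_E). Setting ∂π_E/∂q_E = 0: 146 - 3q_E - (3/2)(q_D + q_H) = 0.
Drake's first-order condition: 198 - 3q_D - (3/2)(q_E + q_H) = 0.
Helios's first-order condition: 141 - 3q_H - (3/2)(q_E + q_D) = 0.
Adding the 3 first-order conditions: 485 − 6Q = 0, so Q = 485/6.
Back-substituting: q_E = (146 − 485/4)/(3/2) = 33/2, q_D = (198 − 485/4)/(3/2) = 307/6, q_H = (141 − 485/4)/(3/2) = 79/6.

16.50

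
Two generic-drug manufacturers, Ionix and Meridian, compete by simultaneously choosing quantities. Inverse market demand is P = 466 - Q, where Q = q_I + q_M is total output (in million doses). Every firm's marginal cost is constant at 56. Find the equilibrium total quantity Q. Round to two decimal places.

Each firm earns π_i = (466 - Q)q_i - 56q_i.
First-order condition (treating rivals' output as given): 410 - 2q_i - q_j = 0.
With identical firms every q_j equals q_i, so q_j = q_i and 410 = 3q_i, giving q_i = 410/3.
Total output Q = 410/3 + 410/3 = 820/3.

273.33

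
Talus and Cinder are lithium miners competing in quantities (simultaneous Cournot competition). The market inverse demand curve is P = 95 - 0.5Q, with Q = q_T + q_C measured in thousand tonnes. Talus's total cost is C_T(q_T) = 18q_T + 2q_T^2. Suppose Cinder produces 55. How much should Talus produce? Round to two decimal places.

9.90

With the rival's output fixed at 55, Talus's profit is π_T = (95 - (1/2)·55 - (1/2)q_T)q_T - (18q_T + 2q_T²) = (135/2 - (1/2)q_T)q_T - (18q_T + 2q_T²).
∂π_T/∂q_T = 99/2 - 5q_T = 0, so q_T = 99/10.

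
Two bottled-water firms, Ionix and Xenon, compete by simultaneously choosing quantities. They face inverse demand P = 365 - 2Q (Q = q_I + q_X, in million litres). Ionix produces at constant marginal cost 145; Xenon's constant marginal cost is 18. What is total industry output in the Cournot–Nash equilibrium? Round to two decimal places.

Ionix's profit: π_I = (365 - 2Q)q_I - (145q_I). Setting ∂π_I/∂q_I = 0: 220 - 4q_I - 2(q_X) = 0.
Xenon's first-order condition: 347 - 4q_X - 2(q_I) = 0.
Rearranging gives the reaction functions q_I = (220 - 2q_X)/4 and q_X = (347 - 2q_I)/4.
Solving the pair: q_I = 31/2, q_X = 79.
Total output Q = 31/2 + 79 = 189/2.

94.50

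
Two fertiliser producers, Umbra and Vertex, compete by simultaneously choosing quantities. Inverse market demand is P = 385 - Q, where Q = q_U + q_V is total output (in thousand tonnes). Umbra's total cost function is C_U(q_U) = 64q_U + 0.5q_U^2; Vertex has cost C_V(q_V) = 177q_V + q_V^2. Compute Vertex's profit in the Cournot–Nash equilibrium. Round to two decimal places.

Umbra's profit: π_U = (385 - Q)q_U - (64q_U + (1/2)q_U²). Setting ∂π_U/∂q_U = 0: 321 - 3q_U - (q_V) = 0.
Vertex's first-order condition: 208 - 4q_V - (q_U) = 0.
So q_U = (321 - q_V)/3 and q_V = (208 - q_U)/4.
Solving the pair: q_U = 1076/11, q_V = 303/11.
Price P = 385 - 1379/11 = 259.6364.
Vertex's profit: 259.6364·(303/11) - 177·(303/11) - (303/11)² = 1517.5041.

1517.50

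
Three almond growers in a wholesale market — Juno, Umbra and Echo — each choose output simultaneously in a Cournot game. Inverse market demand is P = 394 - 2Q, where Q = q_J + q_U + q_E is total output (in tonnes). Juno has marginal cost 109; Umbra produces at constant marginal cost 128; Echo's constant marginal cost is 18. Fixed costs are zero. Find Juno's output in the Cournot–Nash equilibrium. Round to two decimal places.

26.63

Juno's profit: π_J = (394 - 2Q)q_J - (109q_J). Setting ∂π_J/∂q_J = 0: 285 - 4q_J - 2(q_U + q_E) = 0.
Umbra's profit: π_U = (394 - 2Q)q_U - (128q_U). Setting ∂π_U/∂q_U = 0: 266 - 4q_U - 2(q_J + q_E) = 0.
Echo's profit: π_E = (394 - 2Q)q_E - (18q_E). Setting ∂π_E/∂q_E = 0: 376 - 4q_E - 2(q_J + q_U) = 0.
Adding the 3 first-order conditions: 927 − 8Q = 0, so Q = 927/8.
Back-substituting: q_J = (285 − 927/4)/2 = 213/8, q_U = (266 − 927/4)/2 = 137/8, q_E = (376 − 927/4)/2 = 577/8.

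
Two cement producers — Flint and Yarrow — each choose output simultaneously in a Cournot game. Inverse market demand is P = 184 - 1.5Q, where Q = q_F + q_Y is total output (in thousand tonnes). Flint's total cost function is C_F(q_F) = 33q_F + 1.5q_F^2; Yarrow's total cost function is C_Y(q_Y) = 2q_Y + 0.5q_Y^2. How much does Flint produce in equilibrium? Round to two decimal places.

Flint's profit: π_F = (184 - 1.5Q)q_F - (33q_F + (3/2)q_F²). Setting ∂π_F/∂q_F = 0: 151 - 6q_F - (3/2)(q_Y) = 0.
Yarrow's profit: π_Y = (184 - 1.5Q)q_Y - (2q_Y + (1/2)q_Y²). Setting ∂π_Y/∂q_Y = 0: 182 - 4q_Y - (3/2)(q_F) = 0.
So q_F = (151 - (3/2)q_Y)/6 and q_Y = (182 - (3/2)q_F)/4.
Solving the pair: q_F = 1324/87, q_Y = 1154/29.

15.22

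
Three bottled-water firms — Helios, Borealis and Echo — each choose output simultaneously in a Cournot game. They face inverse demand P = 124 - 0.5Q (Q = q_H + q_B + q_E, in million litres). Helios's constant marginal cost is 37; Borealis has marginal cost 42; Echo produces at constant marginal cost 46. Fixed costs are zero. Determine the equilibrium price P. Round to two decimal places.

Helios's profit: π_H = (124 - 0.5Q)q_H - (37q_H). Setting ∂π_H/∂q_H = 0: 87 - q_H - (1/2)(q_B + q_E) = 0.
Borealis's profit: π_B = (124 - 0.5Q)q_B - (42q_B). Setting ∂π_B/∂q_B = 0: 82 - q_B - (1/2)(q_H + q_E) = 0.
Echo's first-order condition: 78 - q_E - (1/2)(q_H + q_B) = 0.
Adding the 3 conditions: 247 − Q − Q = 0, i.e. Q = 247/2.
Back-substituting: q_H = (87 − 247/4)/(1/2) = 101/2, q_B = (82 − 247/4)/(1/2) = 81/2, q_E = (78 − 247/4)/(1/2) = 65/2.
Total output Q = 247/2, so price P = 124 - (1/2)·(247/2) = 249/4.

62.25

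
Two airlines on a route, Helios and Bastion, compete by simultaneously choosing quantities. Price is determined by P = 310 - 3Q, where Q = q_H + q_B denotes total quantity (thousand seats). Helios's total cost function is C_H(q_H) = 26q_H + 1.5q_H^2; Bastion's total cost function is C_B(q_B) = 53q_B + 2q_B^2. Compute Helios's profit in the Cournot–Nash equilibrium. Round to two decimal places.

Helios's profit: π_H = (310 - 3Q)q_H - (26q_H + (3/2)q_H²). Setting ∂π_H/∂q_H = 0: 284 - 9q_H - 3(q_B) = 0.
Bastion's first-order condition: 257 - 10q_B - 3(q_H) = 0.
Rearranging gives the reaction functions q_H = (284 - 3q_B)/9 and q_B = (257 - 3q_H)/10.
Substituting one into the other gives q_H = 25.5432 and q_B = 487/27.
Price P = 310 - 3·43.5802 = 179.2593.
Helios's profit: 179.2593·25.5432 - 26·25.5432 - (3/2)·25.5432² = 2936.0501.

2936.05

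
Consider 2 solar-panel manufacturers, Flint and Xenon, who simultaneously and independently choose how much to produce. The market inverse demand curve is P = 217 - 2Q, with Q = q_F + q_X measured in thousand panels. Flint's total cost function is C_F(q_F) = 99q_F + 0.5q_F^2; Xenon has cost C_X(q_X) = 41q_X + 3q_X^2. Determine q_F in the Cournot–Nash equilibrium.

Flint's profit: π_F = (217 - 2Q)q_F - (99q_F + (1/2)q_F²). Setting ∂π_F/∂q_F = 0: 118 - 5q_F - 2(q_X) = 0.
Xenon's profit: π_X = (217 - 2Q)q_X - (41q_X + 3q_X²). Setting ∂π_X/∂q_X = 0: 176 - 10q_X - 2(q_F) = 0.
Rearranging gives the reaction functions q_F = (118 - 2q_X)/5 and q_X = (176 - 2q_F)/10.
Substituting one into the other gives q_F = 18 and q_X = 14.

18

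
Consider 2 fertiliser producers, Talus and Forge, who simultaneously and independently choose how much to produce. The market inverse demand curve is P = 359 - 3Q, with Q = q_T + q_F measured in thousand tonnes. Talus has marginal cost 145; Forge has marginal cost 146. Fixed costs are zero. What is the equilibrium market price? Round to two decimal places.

Talus's profit: π_T = (359 - 3Q)q_T - (145q_T). Setting ∂π_T/∂q_T = 0: 214 - 6q_T - 3(q_F) = 0.
Forge's first-order condition: 213 - 6q_F - 3(q_T) = 0.
So q_T = (214 - 3q_F)/6 and q_F = (213 - 3q_T)/6.
Substituting one into the other gives q_T = 215/9 and q_F = 212/9.
Total output Q = 427/9, so price P = 359 - 3·(427/9) = 650/3.

216.67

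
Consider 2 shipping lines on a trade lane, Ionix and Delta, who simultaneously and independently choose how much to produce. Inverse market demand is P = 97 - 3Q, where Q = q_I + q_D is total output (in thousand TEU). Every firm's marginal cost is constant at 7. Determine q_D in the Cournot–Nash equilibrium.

10

Each firm earns π_i = (97 - 3Q)q_i - 7q_i.
First-order condition (treating rivals' output as given): 90 - 6q_i - 3q_j = 0.
With identical firms every q_j equals q_i, so q_j = q_i and 90 = 9q_i, giving q_i = 10.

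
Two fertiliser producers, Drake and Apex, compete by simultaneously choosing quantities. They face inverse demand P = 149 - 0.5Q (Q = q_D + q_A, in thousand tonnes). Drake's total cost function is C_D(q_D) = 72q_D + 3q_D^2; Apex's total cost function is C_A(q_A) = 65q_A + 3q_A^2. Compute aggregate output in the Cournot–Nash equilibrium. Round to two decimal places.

Drake's profit: π_D = (149 - 0.5Q)q_D - (72q_D + 3q_D²). Setting ∂π_D/∂q_D = 0: 77 - 7q_D - (1/2)(q_A) = 0.
Apex's profit: π_A = (149 - 0.5Q)q_A - (65q_A + 3q_A²). Setting ∂π_A/∂q_A = 0: 84 - 7q_A - (1/2)(q_D) = 0.
So q_D = (77 - (1/2)q_A)/7 and q_A = (84 - (1/2)q_D)/7.
Solving the pair: q_D = 1988/195, q_A = 11.2718.
Total output Q = 1988/195 + 11.2718 = 322/15.

21.47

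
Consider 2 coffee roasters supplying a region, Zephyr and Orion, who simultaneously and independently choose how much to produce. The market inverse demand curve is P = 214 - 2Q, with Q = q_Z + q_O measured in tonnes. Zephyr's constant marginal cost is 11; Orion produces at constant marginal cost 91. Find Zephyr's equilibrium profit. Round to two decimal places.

Zephyr's profit: π_Z = (214 - 2Q)q_Z - (11q_Z). Setting ∂π_Z/∂q_Z = 0: 203 - 4q_Z - 2(q_O) = 0.
Orion's profit: π_O = (214 - 2Q)q_O - (91q_O). Setting ∂π_O/∂q_O = 0: 123 - 4q_O - 2(q_Z) = 0.
So q_Z = (203 - 2q_O)/4 and q_O = (123 - 2q_Z)/4.
Solving the pair: q_Z = 283/6, q_O = 43/6.
Price P = 214 - 2·(163/3) = 316/3.
Zephyr's profit: (316/3 - 11)·(283/6) = 4449.3889.

4449.39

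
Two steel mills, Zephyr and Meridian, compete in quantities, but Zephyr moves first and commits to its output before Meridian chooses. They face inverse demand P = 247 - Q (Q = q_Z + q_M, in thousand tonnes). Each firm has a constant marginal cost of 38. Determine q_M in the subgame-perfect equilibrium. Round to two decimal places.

Solve by backward induction. Given q_Z, the follower Meridian maximises π_M = (247 - q_Z - q_M)q_M - 38q_M.
Follower FOC: 209 - q_Z - 2q_M = 0, so q_M(q_Z) = (209 - q_Z)/2.
Zephyr substitutes q_M(q_Z) into its own profit: π_Z = q_Z(247 - q_Z - (209 - q_Z)/2) - 38q_Z = (285/2 - (1/2)q_Z)q_Z - 38q_Z.
Maximising: ∂π_Z/∂q_Z = 209/2 - q_Z = 0, giving q_Z = 209/2.
Then q_M = (209 - 209/2)/2 = 209/4.

52.25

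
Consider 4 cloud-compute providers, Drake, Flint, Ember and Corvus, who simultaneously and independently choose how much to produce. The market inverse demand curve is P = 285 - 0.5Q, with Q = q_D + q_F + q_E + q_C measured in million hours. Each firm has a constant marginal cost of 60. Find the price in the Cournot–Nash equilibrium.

Each firm earns π_i = (285 - 0.5Q)q_i - 60q_i.
First-order condition (treating rivals' output as given): 225 - q_i - (1/2)·Σ_{j≠i} q_j = 0.
By symmetry each firm produces the same amount; substituting Σ_{j≠i} q_j = 3q_i yields q_i = 225/(5/2) = 90.
Total output Q = 360, so price P = 285 - (1/2)·360 = 105.

105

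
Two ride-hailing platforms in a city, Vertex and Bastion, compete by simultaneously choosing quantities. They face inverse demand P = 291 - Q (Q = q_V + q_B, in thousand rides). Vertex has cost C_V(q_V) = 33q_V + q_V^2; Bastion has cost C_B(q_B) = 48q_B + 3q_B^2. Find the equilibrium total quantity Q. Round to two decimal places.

81.77

Vertex's profit: π_V = (291 - Q)q_V - (33q_V + q_V²). Setting ∂π_V/∂q_V = 0: 258 - 4q_V - (q_B) = 0.
Bastion's first-order condition: 243 - 8q_B - (q_V) = 0.
Best responses: q_V = (258 - q_B)/4, q_B = (243 - q_V)/8.
Substituting one into the other gives q_V = 1821/31 and q_B = 714/31.
Total output Q = 1821/31 + 714/31 = 81.7742.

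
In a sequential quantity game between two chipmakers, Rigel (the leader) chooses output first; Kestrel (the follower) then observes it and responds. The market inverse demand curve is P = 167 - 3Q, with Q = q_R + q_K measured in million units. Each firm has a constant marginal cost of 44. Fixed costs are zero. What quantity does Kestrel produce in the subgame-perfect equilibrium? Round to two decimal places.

The follower Kestrel best-responds to any q_R: π_K = (167 - 3Q)q_K - 44q_K.
Follower FOC: 123 - 3q_R - 6q_K = 0, so q_K(q_R) = (123 - 3q_R)/6.
The leader anticipates this reaction. Substituting into P = 167 - 3Q gives P = 211/2 - (3/2)q_R, so π_R = (211/2 - (3/2)q_R)q_R - 44q_R.
Maximising: ∂π_R/∂q_R = 123/2 - 3q_R = 0, giving q_R = 41/2.
Then q_K = (123 - 3·(41/2))/6 = 41/4.

10.25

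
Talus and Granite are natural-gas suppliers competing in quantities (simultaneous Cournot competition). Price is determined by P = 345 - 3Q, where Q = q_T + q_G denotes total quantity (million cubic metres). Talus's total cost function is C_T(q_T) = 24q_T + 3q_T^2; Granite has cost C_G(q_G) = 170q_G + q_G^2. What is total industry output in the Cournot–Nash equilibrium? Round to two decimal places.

Talus's profit: π_T = (345 - 3Q)q_T - (24q_T + 3q_T²). Setting ∂π_T/∂q_T = 0: 321 - 12q_T - 3(q_G) = 0.
Granite's profit: π_G = (345 - 3Q)q_G - (170q_G + q_G²). Setting ∂π_G/∂q_G = 0: 175 - 8q_G - 3(q_T) = 0.
Best responses: q_T = (321 - 3q_G)/12, q_G = (175 - 3q_T)/8.
Substituting one into the other gives q_T = 681/29 and q_G = 379/29.
Total output Q = 681/29 + 379/29 = 1060/29.

36.55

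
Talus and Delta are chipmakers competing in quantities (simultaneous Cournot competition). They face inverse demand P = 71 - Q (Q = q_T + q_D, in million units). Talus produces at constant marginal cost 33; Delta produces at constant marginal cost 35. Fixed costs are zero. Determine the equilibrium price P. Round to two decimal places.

46.33

Talus's profit: π_T = (71 - Q)q_T - (33q_T). Setting ∂π_T/∂q_T = 0: 38 - 2q_T - (q_D) = 0.
Delta's first-order condition: 36 - 2q_D - (q_T) = 0.
Best responses: q_T = (38 - q_D)/2, q_D = (36 - q_T)/2.
Substituting one into the other gives q_T = 40/3 and q_D = 34/3.
Total output Q = 74/3, so price P = 71 - 74/3 = 139/3.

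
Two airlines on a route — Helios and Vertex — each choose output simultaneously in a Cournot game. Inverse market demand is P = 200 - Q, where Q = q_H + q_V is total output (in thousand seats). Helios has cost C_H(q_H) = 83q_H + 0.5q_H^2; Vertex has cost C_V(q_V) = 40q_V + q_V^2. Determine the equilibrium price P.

Helios's profit: π_H = (200 - Q)q_H - (83q_H + (1/2)q_H²). Setting ∂π_H/∂q_H = 0: 117 - 3q_H - (q_V) = 0.
Vertex's profit: π_V = (200 - Q)q_V - (40q_V + q_V²). Setting ∂π_V/∂q_V = 0: 160 - 4q_V - (q_H) = 0.
So q_H = (117 - q_V)/3 and q_V = (160 - q_H)/4.
Solving the pair: q_H = 28, q_V = 33.
Total output Q = 61, so price P = 200 - 61 = 139.

139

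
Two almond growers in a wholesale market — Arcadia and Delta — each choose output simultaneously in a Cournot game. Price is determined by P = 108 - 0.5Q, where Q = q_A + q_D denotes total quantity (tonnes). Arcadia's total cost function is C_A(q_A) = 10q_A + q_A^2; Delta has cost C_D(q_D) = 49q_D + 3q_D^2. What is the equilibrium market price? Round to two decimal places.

89.10

Arcadia's profit: π_A = (108 - 0.5Q)q_A - (10q_A + q_A²). Setting ∂π_A/∂q_A = 0: 98 - 3q_A - (1/2)(q_D) = 0.
Delta's first-order condition: 59 - 7q_D - (1/2)(q_A) = 0.
Rearranging gives the reaction functions q_A = (98 - (1/2)q_D)/3 and q_D = (59 - (1/2)q_A)/7.
Solving the pair: q_A = 31.6386, q_D = 512/83.
Total output Q = 37.8072, so price P = 108 - (1/2)·37.8072 = 89.0964.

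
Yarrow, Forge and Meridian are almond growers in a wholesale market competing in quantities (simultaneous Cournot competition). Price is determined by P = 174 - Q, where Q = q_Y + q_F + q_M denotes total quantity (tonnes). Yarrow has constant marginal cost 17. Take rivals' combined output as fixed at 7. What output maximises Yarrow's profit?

With rivals' combined output fixed at 7, Yarrow's profit is π_Y = (174 - 7 - q_Y)q_Y - (17q_Y) = (167 - q_Y)q_Y - (17q_Y).
∂π_Y/∂q_Y = 150 - 2q_Y = 0, so q_Y = 75.

75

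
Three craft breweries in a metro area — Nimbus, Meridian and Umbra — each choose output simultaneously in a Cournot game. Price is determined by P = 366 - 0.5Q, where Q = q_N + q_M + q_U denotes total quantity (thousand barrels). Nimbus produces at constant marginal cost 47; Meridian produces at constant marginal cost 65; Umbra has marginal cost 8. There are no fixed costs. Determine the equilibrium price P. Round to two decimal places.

Nimbus's profit: π_N = (366 - 0.5Q)q_N - (47q_N). Setting ∂π_N/∂q_N = 0: 319 - q_N - (1/2)(q_M + q_U) = 0.
Meridian's first-order condition: 301 - q_M - (1/2)(q_N + q_U) = 0.
Umbra's profit: π_U = (366 - 0.5Q)q_U - (8q_U). Setting ∂π_U/∂q_U = 0: 358 - q_U - (1/2)(q_N + q_M) = 0.
Adding the 3 first-order conditions: 978 − 2Q = 0, so Q = 489.
Back-substituting: q_N = (319 − 489/2)/(1/2) = 149, q_M = (301 − 489/2)/(1/2) = 113, q_U = (358 − 489/2)/(1/2) = 227.
Total output Q = 489, so price P = 366 - (1/2)·489 = 243/2.

121.50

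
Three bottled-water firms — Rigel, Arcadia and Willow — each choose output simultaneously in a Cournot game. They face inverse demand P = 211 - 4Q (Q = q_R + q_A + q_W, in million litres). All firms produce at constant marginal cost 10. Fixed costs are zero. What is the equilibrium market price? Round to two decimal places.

60.25

Each firm earns π_i = (211 - 4Q)q_i - 10q_i.
Setting ∂π_i/∂q_i = 0 with rivals' quantities fixed: 201 - 8q_i - 4·Σ_{j≠i} q_j = 0.
By symmetry each firm produces the same amount; substituting Σ_{j≠i} q_j = 2q_i yields q_i = 201/16.
Total output Q = 603/16, so price P = 211 - 4·(603/16) = 241/4.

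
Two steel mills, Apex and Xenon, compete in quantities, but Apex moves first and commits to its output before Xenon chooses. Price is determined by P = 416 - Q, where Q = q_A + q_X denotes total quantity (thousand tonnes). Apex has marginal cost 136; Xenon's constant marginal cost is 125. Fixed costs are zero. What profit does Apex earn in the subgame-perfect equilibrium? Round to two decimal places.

9045.13

The follower Xenon best-responds to any q_A: π_X = (416 - Q)q_X - 125q_X.
∂π_X/∂q_X = 291 - q_A - 2q_X = 0 gives the reaction function q_X = (291 - q_A)/2.
Apex substitutes q_X(q_A) into its own profit: π_A = q_A(416 - q_A - (291 - q_A)/2) - 136q_A = (541/2 - (1/2)q_A)q_A - 136q_A.
The leader's first-order condition 269/2 - q_A = 0 yields q_A = 269/2.
Then q_X = (291 - 269/2)/2 = 313/4.
Price P = 416 - 851/4 = 813/4.
Apex's profit: (813/4 - 136)·(269/2) = 9045.1250.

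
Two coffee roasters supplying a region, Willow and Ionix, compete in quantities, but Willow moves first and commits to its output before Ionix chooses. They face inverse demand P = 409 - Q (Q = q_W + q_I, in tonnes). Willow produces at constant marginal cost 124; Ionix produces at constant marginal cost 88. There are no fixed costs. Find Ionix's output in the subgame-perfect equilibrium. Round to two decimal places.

98.25

Solve by backward induction. Given q_W, the follower Ionix maximises π_I = (409 - q_W - q_I)q_I - 88q_I.
Setting the follower's marginal profit to zero, 321 - q_W - 2q_I = 0, i.e. q_I = (321 - q_W)/2.
The leader anticipates this reaction. Substituting into P = 409 - Q gives P = 497/2 - (1/2)q_W, so π_W = (497/2 - (1/2)q_W)q_W - 124q_W.
Maximising: ∂π_W/∂q_W = 249/2 - q_W = 0, giving q_W = 249/2.
Then q_I = (321 - 249/2)/2 = 393/4.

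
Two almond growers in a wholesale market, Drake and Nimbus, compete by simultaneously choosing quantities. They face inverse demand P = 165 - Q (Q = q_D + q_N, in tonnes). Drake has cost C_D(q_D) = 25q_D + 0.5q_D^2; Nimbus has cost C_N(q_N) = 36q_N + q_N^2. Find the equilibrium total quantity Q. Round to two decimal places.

61.64

Drake's profit: π_D = (165 - Q)q_D - (25q_D + (1/2)q_D²). Setting ∂π_D/∂q_D = 0: 140 - 3q_D - (q_N) = 0.
Nimbus's profit: π_N = (165 - Q)q_N - (36q_N + q_N²). Setting ∂π_N/∂q_N = 0: 129 - 4q_N - (q_D) = 0.
So q_D = (140 - q_N)/3 and q_N = (129 - q_D)/4.
Substituting one into the other gives q_D = 431/11 and q_N = 247/11.
Total output Q = 431/11 + 247/11 = 678/11.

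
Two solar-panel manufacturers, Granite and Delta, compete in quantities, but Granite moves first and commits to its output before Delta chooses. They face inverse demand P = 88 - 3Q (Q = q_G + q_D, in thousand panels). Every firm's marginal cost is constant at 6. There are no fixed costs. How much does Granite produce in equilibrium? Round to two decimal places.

13.67

The follower Delta best-responds to any q_G: π_D = (88 - 3Q)q_D - 6q_D.
Follower FOC: 82 - 3q_G - 6q_D = 0, so q_D(q_G) = (82 - 3q_G)/6.
Granite substitutes q_D(q_G) into its own profit: π_G = q_G(88 - 3q_G - (82 - 3q_G)/2) - 6q_G = (47 - (3/2)q_G)q_G - 6q_G.
Maximising: ∂π_G/∂q_G = 41 - 3q_G = 0, giving q_G = 41/3.
Then q_D = (82 - 3·(41/3))/6 = 41/6.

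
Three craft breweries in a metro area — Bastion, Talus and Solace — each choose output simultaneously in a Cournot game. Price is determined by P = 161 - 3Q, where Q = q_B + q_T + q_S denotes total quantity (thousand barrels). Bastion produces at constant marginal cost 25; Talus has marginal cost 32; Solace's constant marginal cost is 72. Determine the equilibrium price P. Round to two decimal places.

72.50

Bastion's profit: π_B = (161 - 3Q)q_B - (25q_B). Setting ∂π_B/∂q_B = 0: 136 - 6q_B - 3(q_T + q_S) = 0.
Talus's profit: π_T = (161 - 3Q)q_T - (32q_T). Setting ∂π_T/∂q_T = 0: 129 - 6q_T - 3(q_B + q_S) = 0.
Solace's profit: π_S = (161 - 3Q)q_S - (72q_S). Setting ∂π_S/∂q_S = 0: 89 - 6q_S - 3(q_B + q_T) = 0.
Adding the 3 first-order conditions: 354 − 12Q = 0, so Q = 59/2.
Back-substituting: q_B = (136 − 177/2)/3 = 95/6, q_T = (129 − 177/2)/3 = 27/2, q_S = (89 − 177/2)/3 = 1/6.
Total output Q = 59/2, so price P = 161 - 3·(59/2) = 145/2.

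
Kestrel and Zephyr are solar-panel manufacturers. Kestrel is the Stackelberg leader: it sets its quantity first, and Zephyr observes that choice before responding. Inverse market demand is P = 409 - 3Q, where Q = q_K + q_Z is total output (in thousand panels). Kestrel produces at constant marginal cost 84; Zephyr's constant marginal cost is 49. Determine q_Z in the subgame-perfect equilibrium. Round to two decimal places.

35.83

The follower Zephyr best-responds to any q_K: π_Z = (409 - 3Q)q_Z - 49q_Z.
Setting the follower's marginal profit to zero, 360 - 3q_K - 6q_Z = 0, i.e. q_Z = (360 - 3q_K)/6.
The leader anticipates this reaction. Substituting into P = 409 - 3Q gives P = 229 - (3/2)q_K, so π_K = (229 - (3/2)q_K)q_K - 84q_K.
The leader's first-order condition 145 - 3q_K = 0 yields q_K = 145/3.
Then q_Z = (360 - 3·(145/3))/6 = 215/6.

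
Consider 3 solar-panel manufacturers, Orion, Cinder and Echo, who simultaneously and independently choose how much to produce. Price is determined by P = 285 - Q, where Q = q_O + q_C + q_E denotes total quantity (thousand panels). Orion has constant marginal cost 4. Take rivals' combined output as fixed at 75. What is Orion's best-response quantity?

With rivals' combined output fixed at 75, Orion's profit is π_O = (285 - 75 - q_O)q_O - (4q_O) = (210 - q_O)q_O - (4q_O).
∂π_O/∂q_O = 206 - 2q_O = 0, so q_O = 103.

103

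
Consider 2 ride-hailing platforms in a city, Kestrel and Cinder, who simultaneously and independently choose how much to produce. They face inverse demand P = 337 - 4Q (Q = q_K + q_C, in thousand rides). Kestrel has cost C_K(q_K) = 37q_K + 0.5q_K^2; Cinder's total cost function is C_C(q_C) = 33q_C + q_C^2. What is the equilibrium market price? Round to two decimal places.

157.54

Kestrel's profit: π_K = (337 - 4Q)q_K - (37q_K + (1/2)q_K²). Setting ∂π_K/∂q_K = 0: 300 - 9q_K - 4(q_C) = 0.
Cinder's profit: π_C = (337 - 4Q)q_C - (33q_C + q_C²). Setting ∂π_C/∂q_C = 0: 304 - 10q_C - 4(q_K) = 0.
So q_K = (300 - 4q_C)/9 and q_C = (304 - 4q_K)/10.
Solving the pair: q_K = 892/37, q_C = 768/37.
Total output Q = 1660/37, so price P = 337 - 4·(1660/37) = 157.5405.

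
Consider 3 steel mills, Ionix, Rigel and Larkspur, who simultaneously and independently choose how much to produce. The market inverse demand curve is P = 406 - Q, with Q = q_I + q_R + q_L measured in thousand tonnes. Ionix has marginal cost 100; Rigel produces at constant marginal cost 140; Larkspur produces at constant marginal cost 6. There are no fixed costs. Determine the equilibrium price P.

Ionix's profit: π_I = (406 - Q)q_I - (100q_I). Setting ∂π_I/∂q_I = 0: 306 - 2q_I - (q_R + q_L) = 0.
Rigel's profit: π_R = (406 - Q)q_R - (140q_R). Setting ∂π_R/∂q_R = 0: 266 - 2q_R - (q_I + q_L) = 0.
Larkspur's first-order condition: 400 - 2q_L - (q_I + q_R) = 0.
Adding the 3 first-order conditions: 972 − 4Q = 0, so Q = 243.
Back-substituting: q_I = (306 − 243) = 63, q_R = (266 − 243) = 23, q_L = (400 − 243) = 157.
Total output Q = 243, so price P = 406 - 243 = 163.

163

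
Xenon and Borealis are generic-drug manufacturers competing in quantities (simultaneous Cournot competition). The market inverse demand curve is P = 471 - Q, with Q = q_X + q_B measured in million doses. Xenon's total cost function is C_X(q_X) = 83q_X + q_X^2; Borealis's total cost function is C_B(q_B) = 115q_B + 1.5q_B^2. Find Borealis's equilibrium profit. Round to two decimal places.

Xenon's profit: π_X = (471 - Q)q_X - (83q_X + q_X²). Setting ∂π_X/∂q_X = 0: 388 - 4q_X - (q_B) = 0.
Borealis's first-order condition: 356 - 5q_B - (q_X) = 0.
Rearranging gives the reaction functions q_X = (388 - q_B)/4 and q_B = (356 - q_X)/5.
Substituting one into the other gives q_X = 1584/19 and q_B = 1036/19.
Price P = 471 - 137.8947 = 333.1053.
Borealis's profit: 333.1053·(1036/19) - 115·(1036/19) - (3/2)(1036/19)² = 7432.7978.

7432.80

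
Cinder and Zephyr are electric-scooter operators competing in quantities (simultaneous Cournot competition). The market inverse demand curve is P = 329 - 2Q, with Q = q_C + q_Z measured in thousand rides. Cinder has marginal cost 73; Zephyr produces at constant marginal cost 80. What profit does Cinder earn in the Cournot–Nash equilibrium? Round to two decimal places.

Cinder's profit: π_C = (329 - 2Q)q_C - (73q_C). Setting ∂π_C/∂q_C = 0: 256 - 4q_C - 2(q_Z) = 0.
Zephyr's first-order condition: 249 - 4q_Z - 2(q_C) = 0.
Rearranging gives the reaction functions q_C = (256 - 2q_Z)/4 and q_Z = (249 - 2q_C)/4.
Solving the pair: q_C = 263/6, q_Z = 121/3.
Price P = 329 - 2·(505/6) = 482/3.
Cinder's profit: (482/3 - 73)·(263/6) = 3842.7222.

3842.72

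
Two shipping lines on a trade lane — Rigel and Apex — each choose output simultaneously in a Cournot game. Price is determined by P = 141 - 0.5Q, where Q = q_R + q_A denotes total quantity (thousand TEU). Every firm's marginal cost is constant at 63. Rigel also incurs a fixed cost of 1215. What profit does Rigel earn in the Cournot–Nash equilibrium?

137

A representative firm's profit is π_i = q_i(141 - 0.5Q) - 63q_i.
Setting ∂π_i/∂q_i = 0 with rivals' quantities fixed: 78 - q_i - (1/2)q_j = 0.
With identical firms every q_j equals q_i, so q_j = q_i and 78 = (3/2)q_i, giving q_i = 52.
Price P = 141 - (1/2)·104 = 89.
Rigel's profit: (89 - 63)·52 - 1215 = 137.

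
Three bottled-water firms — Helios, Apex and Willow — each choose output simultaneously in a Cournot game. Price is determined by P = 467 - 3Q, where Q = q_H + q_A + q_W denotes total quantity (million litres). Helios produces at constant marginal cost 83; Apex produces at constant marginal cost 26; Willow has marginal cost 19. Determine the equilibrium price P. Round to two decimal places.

148.75

Helios's profit: π_H = (467 - 3Q)q_H - (83q_H). Setting ∂π_H/∂q_H = 0: 384 - 6q_H - 3(q_A + q_W) = 0.
Apex's profit: π_A = (467 - 3Q)q_A - (26q_A). Setting ∂π_A/∂q_A = 0: 441 - 6q_A - 3(q_H + q_W) = 0.
Willow's profit: π_W = (467 - 3Q)q_W - (19q_W). Setting ∂π_W/∂q_W = 0: 448 - 6q_W - 3(q_H + q_A) = 0.
Adding the 3 conditions: 1273 − 6Q − 6Q = 0, i.e. Q = 1273/12.
Back-substituting: q_H = (384 − 1273/4)/3 = 263/12, q_A = (441 − 1273/4)/3 = 491/12, q_W = (448 − 1273/4)/3 = 173/4.
Total output Q = 1273/12, so price P = 467 - 3·(1273/12) = 595/4.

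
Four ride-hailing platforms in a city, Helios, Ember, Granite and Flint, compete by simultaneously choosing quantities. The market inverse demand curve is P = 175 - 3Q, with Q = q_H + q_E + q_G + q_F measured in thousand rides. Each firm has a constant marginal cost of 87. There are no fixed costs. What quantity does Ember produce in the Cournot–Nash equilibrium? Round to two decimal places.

A representative firm's profit is π_i = q_i(175 - 3Q) - 87q_i.
Setting ∂π_i/∂q_i = 0 with rivals' quantities fixed: 88 - 6q_i - 3·Σ_{j≠i} q_j = 0.
With identical firms every q_j equals q_i, so Σ_{j≠i} q_j = 3q_i and 88 = 15q_i, giving q_i = 88/15.

5.87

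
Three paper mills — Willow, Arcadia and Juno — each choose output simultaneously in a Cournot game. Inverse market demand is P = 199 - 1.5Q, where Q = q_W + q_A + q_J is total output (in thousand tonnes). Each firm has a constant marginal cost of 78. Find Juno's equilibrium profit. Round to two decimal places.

610.04

A representative firm's profit is π_i = q_i(199 - 1.5Q) - 78q_i.
Setting ∂π_i/∂q_i = 0 with rivals' quantities fixed: 121 - 3q_i - (3/2)·Σ_{j≠i} q_j = 0.
With identical firms every q_j equals q_i, so Σ_{j≠i} q_j = 2q_i and 121 = 6q_i, giving q_i = 121/6.
Price P = 199 - (3/2)·(121/2) = 433/4.
Juno's profit: (433/4 - 78)·(121/6) = 610.0417.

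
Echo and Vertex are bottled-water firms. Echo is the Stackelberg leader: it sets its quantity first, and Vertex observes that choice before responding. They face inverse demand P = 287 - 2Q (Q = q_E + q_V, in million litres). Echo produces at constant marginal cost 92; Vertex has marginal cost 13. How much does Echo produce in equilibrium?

29

Solve by backward induction. Given q_E, the follower Vertex maximises π_V = (287 - 2q_E - 2q_V)q_V - 13q_V.
Follower FOC: 274 - 2q_E - 4q_V = 0, so q_V(q_E) = (274 - 2q_E)/4.
The leader anticipates this reaction. Substituting into P = 287 - 2Q gives P = 150 - q_E, so π_E = (150 - q_E)q_E - 92q_E.
Maximising: ∂π_E/∂q_E = 58 - 2q_E = 0, giving q_E = 29.
Then q_V = (274 - 2·29)/4 = 54.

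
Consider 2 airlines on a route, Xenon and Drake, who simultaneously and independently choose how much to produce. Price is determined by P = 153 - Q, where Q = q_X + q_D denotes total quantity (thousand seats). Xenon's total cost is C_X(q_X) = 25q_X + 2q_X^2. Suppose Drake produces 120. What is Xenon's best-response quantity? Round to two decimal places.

1.33

With the rival's output fixed at 120, Xenon's profit is π_X = (153 - 120 - q_X)q_X - (25q_X + 2q_X²) = (33 - q_X)q_X - (25q_X + 2q_X²).
∂π_X/∂q_X = 8 - 6q_X = 0, so q_X = 4/3.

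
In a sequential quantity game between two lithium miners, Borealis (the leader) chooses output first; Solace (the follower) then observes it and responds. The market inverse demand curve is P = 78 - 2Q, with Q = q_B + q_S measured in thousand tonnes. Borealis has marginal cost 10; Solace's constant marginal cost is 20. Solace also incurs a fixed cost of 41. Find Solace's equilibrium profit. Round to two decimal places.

4.13

Solve by backward induction. Given q_B, the follower Solace maximises π_S = (78 - 2q_B - 2q_S)q_S - 20q_S.
∂π_S/∂q_S = 58 - 2q_B - 4q_S = 0 gives the reaction function q_S = (58 - 2q_B)/4.
The leader anticipates this reaction. Substituting into P = 78 - 2Q gives P = 49 - q_B, so π_B = (49 - q_B)q_B - 10q_B.
The leader's first-order condition 39 - 2q_B = 0 yields q_B = 39/2.
Then q_S = (58 - 2·(39/2))/4 = 19/4.
Price P = 78 - 2·(97/4) = 59/2.
Solace's profit: (59/2 - 20)·(19/4) - 41 = 33/8.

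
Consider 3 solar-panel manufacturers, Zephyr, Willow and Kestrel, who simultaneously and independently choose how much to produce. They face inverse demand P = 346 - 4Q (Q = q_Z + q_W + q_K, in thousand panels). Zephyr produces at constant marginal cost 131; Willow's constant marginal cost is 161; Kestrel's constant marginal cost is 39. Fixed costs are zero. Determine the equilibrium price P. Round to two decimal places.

169.25

Zephyr's profit: π_Z = (346 - 4Q)q_Z - (131q_Z). Setting ∂π_Z/∂q_Z = 0: 215 - 8q_Z - 4(q_W + q_K) = 0.
Willow's first-order condition: 185 - 8q_W - 4(q_Z + q_K) = 0.
Kestrel's first-order condition: 307 - 8q_K - 4(q_Z + q_W) = 0.
Adding the 3 first-order conditions: 707 − 16Q = 0, so Q = 707/16.
Back-substituting: q_Z = (215 − 707/4)/4 = 153/16, q_W = (185 − 707/4)/4 = 33/16, q_K = (307 − 707/4)/4 = 521/16.
Total output Q = 707/16, so price P = 346 - 4·(707/16) = 677/4.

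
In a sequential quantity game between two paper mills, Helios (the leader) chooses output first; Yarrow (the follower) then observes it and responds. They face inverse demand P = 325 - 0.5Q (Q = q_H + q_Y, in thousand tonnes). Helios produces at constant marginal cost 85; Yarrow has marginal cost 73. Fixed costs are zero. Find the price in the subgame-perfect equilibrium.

Solve by backward induction. Given q_H, the follower Yarrow maximises π_Y = (325 - (1/2)q_H - (1/2)q_Y)q_Y - 73q_Y.
∂π_Y/∂q_Y = 252 - (1/2)q_H - q_Y = 0 gives the reaction function q_Y = (252 - (1/2)q_H).
Helios substitutes q_Y(q_H) into its own profit: π_H = q_H(325 - (1/2)q_H - (252 - (1/2)q_H)/2) - 85q_H = (199 - (1/4)q_H)q_H - 85q_H.
The leader's first-order condition 114 - (1/2)q_H = 0 yields q_H = 228.
Then q_Y = (252 - (1/2)·228) = 138.
Total output Q = 366, so price P = 325 - (1/2)·366 = 142.

142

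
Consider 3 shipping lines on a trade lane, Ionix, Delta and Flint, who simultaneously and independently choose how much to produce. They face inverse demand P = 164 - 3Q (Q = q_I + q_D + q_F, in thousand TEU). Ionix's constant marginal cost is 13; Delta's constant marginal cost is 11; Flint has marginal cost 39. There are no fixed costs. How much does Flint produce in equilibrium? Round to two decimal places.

Ionix's profit: π_I = (164 - 3Q)q_I - (13q_I). Setting ∂π_I/∂q_I = 0: 151 - 6q_I - 3(q_D + q_F) = 0.
Delta's profit: π_D = (164 - 3Q)q_D - (11q_D). Setting ∂π_D/∂q_D = 0: 153 - 6q_D - 3(q_I + q_F) = 0.
Flint's profit: π_F = (164 - 3Q)q_F - (39q_F). Setting ∂π_F/∂q_F = 0: 125 - 6q_F - 3(q_I + q_D) = 0.
Summing all 3 equations gives 429 − 12Q = 0, hence Q = 143/4.
Back-substituting: q_I = (151 − 429/4)/3 = 175/12, q_D = (153 − 429/4)/3 = 61/4, q_F = (125 − 429/4)/3 = 71/12.

5.92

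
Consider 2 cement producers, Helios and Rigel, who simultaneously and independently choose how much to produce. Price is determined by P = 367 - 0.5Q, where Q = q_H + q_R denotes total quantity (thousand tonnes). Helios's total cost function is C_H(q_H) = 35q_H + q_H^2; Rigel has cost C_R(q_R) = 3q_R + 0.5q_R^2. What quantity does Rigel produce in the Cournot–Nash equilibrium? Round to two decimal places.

161.04

Helios's profit: π_H = (367 - 0.5Q)q_H - (35q_H + q_H²). Setting ∂π_H/∂q_H = 0: 332 - 3q_H - (1/2)(q_R) = 0.
Rigel's first-order condition: 364 - 2q_R - (1/2)(q_H) = 0.
Best responses: q_H = (332 - (1/2)q_R)/3, q_R = (364 - (1/2)q_H)/2.
Substituting one into the other gives q_H = 1928/23 and q_R = 161.0435.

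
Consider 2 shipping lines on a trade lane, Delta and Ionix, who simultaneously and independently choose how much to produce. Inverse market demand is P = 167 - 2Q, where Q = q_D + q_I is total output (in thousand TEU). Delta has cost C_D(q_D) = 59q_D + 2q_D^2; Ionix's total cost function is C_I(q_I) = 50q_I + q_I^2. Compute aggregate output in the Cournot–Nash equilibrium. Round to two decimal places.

25.77

Delta's profit: π_D = (167 - 2Q)q_D - (59q_D + 2q_D²). Setting ∂π_D/∂q_D = 0: 108 - 8q_D - 2(q_I) = 0.
Ionix's first-order condition: 117 - 6q_I - 2(q_D) = 0.
So q_D = (108 - 2q_I)/8 and q_I = (117 - 2q_D)/6.
Solving the pair: q_D = 207/22, q_I = 180/11.
Total output Q = 207/22 + 180/11 = 567/22.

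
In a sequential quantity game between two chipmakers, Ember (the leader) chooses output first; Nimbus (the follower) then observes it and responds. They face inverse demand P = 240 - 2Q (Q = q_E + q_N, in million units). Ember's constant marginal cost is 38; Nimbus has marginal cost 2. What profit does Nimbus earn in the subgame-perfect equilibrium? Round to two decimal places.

3003.13

Solve by backward induction. Given q_E, the follower Nimbus maximises π_N = (240 - 2q_E - 2q_N)q_N - 2q_N.
Follower FOC: 238 - 2q_E - 4q_N = 0, so q_N(q_E) = (238 - 2q_E)/4.
Ember substitutes q_N(q_E) into its own profit: π_E = q_E(240 - 2q_E - (238 - 2q_E)/2) - 38q_E = (121 - q_E)q_E - 38q_E.
Leader FOC: 83 - 2q_E = 0, so q_E = 83/2.
Then q_N = (238 - 2·(83/2))/4 = 155/4.
Price P = 240 - 2·(321/4) = 159/2.
Nimbus's profit: (159/2 - 2)·(155/4) = 3003.1250.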